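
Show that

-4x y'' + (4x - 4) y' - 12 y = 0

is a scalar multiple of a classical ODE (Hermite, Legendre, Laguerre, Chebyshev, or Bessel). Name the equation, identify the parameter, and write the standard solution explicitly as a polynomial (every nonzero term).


All three coefficients share the factor -4; dividing through by -4 gives  x y'' + (1 - x) y' + 3 y = 0.
This matches the Laguerre equation x y'' + (1 - x) y' + n y = 0 with n = 3; the polynomial solution is L_3(x).
With y = sum_k a_k x^k, matching x^k gives (k+1)k a_{k+1} + (k+1) a_{k+1} - k a_k + n a_k = 0, i.e. (k+1)^2 a_{k+1} = (k - n) a_k = (k - 3) a_k. The right side vanishes at k = 3, so the series terminates at degree 3.
Standard normalization L_n(0) = 1 gives a_0 = 1. Work upward with a_{k+1} = (k - 3) a_k / (k+1)^2:
  a_1 = (0 - 3)(1) / 1^2 = -3/1 = -3
  a_2 = (1 - 3)(-3) / 2^2 = 6/4 = 3/2
  a_3 = (2 - 3)(3/2) / 3^2 = (-3/2)/9 = -1/6
Hence L_3(x) = -x^3/6 + 3 x^2/2 - 3 x + 1.

L_3(x); series = -x^3/6 + 3 x^2/2 - 3 x + 1


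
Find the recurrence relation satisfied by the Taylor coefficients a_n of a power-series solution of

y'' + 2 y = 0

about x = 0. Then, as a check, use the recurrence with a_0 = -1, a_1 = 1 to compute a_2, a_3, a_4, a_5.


Substitute y = sum_n a_n x^n into y'' + (const) y = 0.
y''(x) = sum_{n>=0} (n+2)(n+1) a_{n+2} x^n.
The ODE becomes sum_n [(n+2)(n+1) a_{n+2} + 2 a_n] x^n = 0.
Setting each coefficient to zero gives the recurrence:
  (n+2)(n+1) a_{n+2} + 2 a_n = 0,
  a_{n+2} = -2 / ((n+1)(n+2)) a_n.

Check with a_0 = -1, a_1 = 1 (apply the recurrence for n = 0, 1, 2, 3): a_0 = -1, a_1 = 1, a_2 = 1, a_3 = -1/3, a_4 = -1/6, a_5 = 1/30.

a_{n+2} = -2/((n+1)(n+2)) * a_n; check: a_0 = -1, a_1 = 1, a_2 = 1, a_3 = -1/3, a_4 = -1/6, a_5 = 1/30


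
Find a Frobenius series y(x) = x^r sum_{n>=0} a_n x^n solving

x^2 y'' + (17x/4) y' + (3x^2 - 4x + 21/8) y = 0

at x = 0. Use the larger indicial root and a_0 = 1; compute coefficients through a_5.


Write in Frobenius form y'' + (p(x)/x) y' + (q(x)/x^2) y = 0:
  p(x) = 17/4,  q(x) = 3x^2 - 4x + 21/8.
Indicial equation: r(r-1) + (17/4) r + (21/8) = 0 -> roots r_1 = -3/2, r_2 = -7/4.
Take r = r_1 = -3/2. Let y(x) = x^r sum_{n>=0} a_n x^n with a_0 = 1.
Substitute y = x^r sum a_n x^n and match x^{r+n}. The recurrence is
  D(n) a_n - 4 a_{n-1} + 3 a_{n-2} = 0,  where D(n) = (r+n)(r+n-1) + (17/4)(r+n) + (21/8).
  a_n = [4 a_{n-1} - 3 a_{n-2}] / D(n).
Since the indicial polynomial factors as (r - r_1)(r - r_2), D(n) = (r_1 + n - r_1)(r_1 + n - r_2) = n(n + 1/4).
Evaluating step by step (a_0 = 1):
  n = 1: D(1) = 1(1 + 1/4) = 5/4; numerator = 4(1) = 4; a_1 = (4)/(5/4) = 16/5
  n = 2: D(2) = 2(2 + 1/4) = 9/2; numerator = 4(16/5) - 3(1) = 49/5; a_2 = (49/5)/(9/2) = 98/45
  n = 3: D(3) = 3(3 + 1/4) = 39/4; numerator = 4(98/45) - 3(16/5) = -8/9; a_3 = (-8/9)/(39/4) = -32/351
  n = 4: D(4) = 4(4 + 1/4) = 17; numerator = 4(-32/351) - 3(98/45) = -12106/1755; a_4 = (-12106/1755)/(17) = -12106/29835
  n = 5: D(5) = 5(5 + 1/4) = 105/4; numerator = 4(-12106/29835) - 3(-32/351) = -40264/29835; a_5 = (-40264/29835)/(105/4) = -23008/447525

r = -3/2; a_0 = 1; a_1 = 16/5; a_2 = 98/45; a_3 = -32/351; a_4 = -12106/29835; a_5 = -23008/447525


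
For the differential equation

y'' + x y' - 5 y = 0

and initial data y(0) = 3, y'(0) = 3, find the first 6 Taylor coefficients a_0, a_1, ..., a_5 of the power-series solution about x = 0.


Ansatz: y(x) = sum_{n>=0} a_n x^n, so y'(x) = sum_{n>=1} n a_n x^(n-1) and y''(x) = sum_{n>=2} n(n-1) a_n x^(n-2).
Substitute into P(x) y'' + Q(x) y' + R(x) y = 0 with P(x) = 1, Q(x) = x, R(x) = -5, and match powers of x.
Initial conditions: a_0 = 3, a_1 = 3.
Setting the coefficient of each power of x to zero and solving order by order (substituting the coefficients already found):
  x^0: 2 a_2 - 5 a_0 = 0  ->  2 a_2 = 5 a_0 = 15  ->  a_2 = 15/2
  x^1: 6 a_3 - 4 a_1 = 0  ->  6 a_3 = 4 a_1 = 12  ->  a_3 = 2
  x^2: 12 a_4 - 3 a_2 = 0  ->  12 a_4 = 3 a_2 = 45/2  ->  a_4 = 15/8
  x^3: 20 a_5 - 2 a_3 = 0  ->  20 a_5 = 2 a_3 = 4  ->  a_5 = 1/5
Truncated series: y(x) = 3 + 3 x + (15/2) x^2 + 2 x^3 + (15/8) x^4 + (1/5) x^5 + O(x^6).

a_0 = 3; a_1 = 3; a_2 = 15/2; a_3 = 2; a_4 = 15/8; a_5 = 1/5


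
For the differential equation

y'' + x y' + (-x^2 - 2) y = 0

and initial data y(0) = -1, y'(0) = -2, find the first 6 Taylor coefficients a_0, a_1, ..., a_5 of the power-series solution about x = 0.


Ansatz: y(x) = sum_{n>=0} a_n x^n, so y'(x) = sum_{n>=1} n a_n x^(n-1) and y''(x) = sum_{n>=2} n(n-1) a_n x^(n-2).
Substitute into P(x) y'' + Q(x) y' + R(x) y = 0 with P(x) = 1, Q(x) = x, R(x) = -x^2 - 2, and match powers of x.
Initial conditions: a_0 = -1, a_1 = -2.
Setting the coefficient of each power of x to zero and solving order by order (substituting the coefficients already found):
  x^0: 2 a_2 - 2 a_0 = 0  ->  2 a_2 = 2 a_0 = -2  ->  a_2 = -1
  x^1: 6 a_3 - a_1 = 0  ->  6 a_3 = a_1 = -2  ->  a_3 = -1/3
  x^2: 12 a_4 - a_0 = 0  ->  12 a_4 = a_0 = -1  ->  a_4 = -1/12
  x^3: 20 a_5 + a_3 - a_1 = 0  ->  20 a_5 = -a_3 + a_1 = -5/3  ->  a_5 = -1/12
Truncated series: y(x) = -1 - 2 x - x^2 - (1/3) x^3 - (1/12) x^4 - (1/12) x^5 + O(x^6).

a_0 = -1; a_1 = -2; a_2 = -1; a_3 = -1/3; a_4 = -1/12; a_5 = -1/12


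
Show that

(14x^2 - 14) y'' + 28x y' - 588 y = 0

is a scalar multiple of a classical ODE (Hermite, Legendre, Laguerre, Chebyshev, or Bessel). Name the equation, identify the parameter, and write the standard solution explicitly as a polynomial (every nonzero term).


All three coefficients share the factor -14; dividing through by -14 gives  (1 - x^2) y'' - 2x y' + 42 y = 0.
This matches the Legendre equation (1 - x^2) y'' - 2x y' + n(n+1) y = 0 (note the -2x y' term) with n(n+1) = 42, so n = 6; the polynomial solution is P_6(x).
With y = sum_k a_k x^k, matching x^k gives (k+2)(k+1) a_{k+2} = [k(k+1) - n(n+1)] a_k = (k - 6)(k + 7) a_k. The right side vanishes at k = 6, so the series with the parity of 6 terminates at degree 6.
Standard normalization (P_n(1) = 1): leading coefficient (2n)!/(2^n (n!)^2) = 479001600/(64*518400) = 231/16, so a_6 = 231/16. Work downward with a_k = (k+1)(k+2) a_{k+2} / ((k - 6)(k + 7)):
  a_4 = (5)(6)(231/16) / ((4 - 6)(4 + 7)) = (3465/8)/(-22) = -315/16
  a_2 = (3)(4)(-315/16) / ((2 - 6)(2 + 7)) = (-945/4)/(-36) = 105/16
  a_0 = (1)(2)(105/16) / ((0 - 6)(0 + 7)) = (105/8)/(-42) = -5/16
Hence P_6(x) = 231 x^6/16 - 315 x^4/16 + 105 x^2/16 - 5/16.

P_6(x); series = 231 x^6/16 - 315 x^4/16 + 105 x^2/16 - 5/16


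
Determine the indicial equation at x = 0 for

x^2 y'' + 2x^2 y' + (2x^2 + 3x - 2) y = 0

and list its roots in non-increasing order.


Divide by x^2 to reach normal form y'' + P_1(x) y' + P_2(x) y = 0 with P_1(x) = 2 and P_2(x) = 2 + 3/x - 2/x^2.
x = 0 is a singular point because the y-coefficient 2 + 3/x - 2/x^2 has a pole at x = 0.
It is a regular singular point because x P_1(x) = p(x) = 2x and x^2 P_2(x) = q(x) = 2x^2 + 3x - 2 are polynomials, hence analytic at x = 0.
p(0) = 0,  q(0) = -2.
Indicial equation: r(r-1) + p(0) r + q(0) = 0, i.e. r^2 + (p(0) - 1) r + q(0) = 0, i.e. r^2 - 1 r - 2 = 0.
Discriminant: (-1)^2 - 4(-2) = 9, so r = (1 ± 3)/2.
Solving: r_1 = 2, r_2 = -1.

indicial: r^2 - 1 r - 2 = 0; roots r_1 = 2, r_2 = -1


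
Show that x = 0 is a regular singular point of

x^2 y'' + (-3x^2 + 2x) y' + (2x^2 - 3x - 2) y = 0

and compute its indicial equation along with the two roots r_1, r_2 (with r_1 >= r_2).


Divide by x^2 to reach normal form y'' + P_1(x) y' + P_2(x) y = 0 with P_1(x) = -3 + 2/x and P_2(x) = 2 - 3/x - 2/x^2.
x = 0 is a singular point because the y'-coefficient -3 + 2/x has a pole at x = 0 and the y-coefficient 2 - 3/x - 2/x^2 has a pole at x = 0.
It is a regular singular point because x P_1(x) = p(x) = 2 - 3x and x^2 P_2(x) = q(x) = 2x^2 - 3x - 2 are polynomials, hence analytic at x = 0.
p(0) = 2,  q(0) = -2.
Indicial equation: r(r-1) + p(0) r + q(0) = 0, i.e. r^2 + (p(0) - 1) r + q(0) = 0, i.e. r^2 + 1 r - 2 = 0.
Discriminant: (1)^2 - 4(-2) = 9, so r = (-1 ± 3)/2.
Solving: r_1 = 1, r_2 = -2.

indicial: r^2 + 1 r - 2 = 0; roots r_1 = 1, r_2 = -2


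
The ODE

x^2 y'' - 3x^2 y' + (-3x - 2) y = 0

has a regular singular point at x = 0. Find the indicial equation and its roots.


Divide by x^2 to reach normal form y'' + P_1(x) y' + P_2(x) y = 0 with P_1(x) = -3 and P_2(x) = -3/x - 2/x^2.
x = 0 is a singular point because the y-coefficient -3/x - 2/x^2 has a pole at x = 0.
It is a regular singular point because x P_1(x) = p(x) = -3x and x^2 P_2(x) = q(x) = -3x - 2 are polynomials, hence analytic at x = 0.
p(0) = 0,  q(0) = -2.
Indicial equation: r(r-1) + p(0) r + q(0) = 0, i.e. r^2 + (p(0) - 1) r + q(0) = 0, i.e. r^2 - 1 r - 2 = 0.
Discriminant: (-1)^2 - 4(-2) = 9, so r = (1 ± 3)/2.
Solving: r_1 = 2, r_2 = -1.

indicial: r^2 - 1 r - 2 = 0; roots r_1 = 2, r_2 = -1


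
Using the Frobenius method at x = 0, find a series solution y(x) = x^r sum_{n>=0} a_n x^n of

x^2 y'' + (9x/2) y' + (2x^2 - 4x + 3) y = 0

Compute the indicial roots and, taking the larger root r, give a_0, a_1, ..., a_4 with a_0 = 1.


Write in Frobenius form y'' + (p(x)/x) y' + (q(x)/x^2) y = 0:
  p(x) = 9/2,  q(x) = 2x^2 - 4x + 3.
Indicial equation: r(r-1) + (9/2) r + (3) = 0 -> roots r_1 = -3/2, r_2 = -2.
Take r = r_1 = -3/2. Let y(x) = x^r sum_{n>=0} a_n x^n with a_0 = 1.
Substitute y = x^r sum a_n x^n and match x^{r+n}. The recurrence is
  D(n) a_n - 4 a_{n-1} + 2 a_{n-2} = 0,  where D(n) = (r+n)(r+n-1) + (9/2)(r+n) + (3).
  a_n = [4 a_{n-1} - 2 a_{n-2}] / D(n).
Since the indicial polynomial factors as (r - r_1)(r - r_2), D(n) = (r_1 + n - r_1)(r_1 + n - r_2) = n(n + 1/2).
Evaluating step by step (a_0 = 1):
  n = 1: D(1) = 1(1 + 1/2) = 3/2; numerator = 4(1) = 4; a_1 = (4)/(3/2) = 8/3
  n = 2: D(2) = 2(2 + 1/2) = 5; numerator = 4(8/3) - 2(1) = 26/3; a_2 = (26/3)/(5) = 26/15
  n = 3: D(3) = 3(3 + 1/2) = 21/2; numerator = 4(26/15) - 2(8/3) = 8/5; a_3 = (8/5)/(21/2) = 16/105
  n = 4: D(4) = 4(4 + 1/2) = 18; numerator = 4(16/105) - 2(26/15) = -20/7; a_4 = (-20/7)/(18) = -10/63

r = -3/2; a_0 = 1; a_1 = 8/3; a_2 = 26/15; a_3 = 16/105; a_4 = -10/63


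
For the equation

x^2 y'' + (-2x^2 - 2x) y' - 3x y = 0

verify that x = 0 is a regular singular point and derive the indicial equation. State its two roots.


Divide by x^2 to reach normal form y'' + P_1(x) y' + P_2(x) y = 0 with P_1(x) = -2 - 2/x and P_2(x) = -3/x.
x = 0 is a singular point because the y'-coefficient -2 - 2/x has a pole at x = 0 and the y-coefficient -3/x has a pole at x = 0.
It is a regular singular point because x P_1(x) = p(x) = -2x - 2 and x^2 P_2(x) = q(x) = -3x are polynomials, hence analytic at x = 0.
p(0) = -2,  q(0) = 0.
Indicial equation: r(r-1) + p(0) r + q(0) = 0, i.e. r^2 + (p(0) - 1) r + q(0) = 0, i.e. r^2 - 3 r = 0.
Discriminant: (-3)^2 - 4(0) = 9, so r = (3 ± 3)/2.
Solving: r_1 = 3, r_2 = 0.

indicial: r^2 - 3 r = 0; roots r_1 = 3, r_2 = 0


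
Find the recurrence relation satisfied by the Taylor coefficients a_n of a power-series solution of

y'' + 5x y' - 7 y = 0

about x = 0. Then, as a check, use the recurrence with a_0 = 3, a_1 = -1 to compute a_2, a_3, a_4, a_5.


Substitute y = sum_n a_n x^n.
y''(x) has coefficient (n+2)(n+1) a_{n+2} at x^n;
5 x y'(x) has coefficient 5 n a_n at x^n (shift);
-7 y(x) has coefficient -7 a_n at x^n.
Matching x^n: (n+2)(n+1) a_{n+2} + (5n - 7) a_n = 0.
Thus a_{n+2} = (-5n + 7) / ((n+1)(n+2)) * a_n.

Check with a_0 = 3, a_1 = -1 (apply the recurrence for n = 0, 1, 2, 3): a_0 = 3, a_1 = -1, a_2 = 21/2, a_3 = -1/3, a_4 = -21/8, a_5 = 2/15.

a_(n+2) = (-5n + 7) / ((n+1)(n+2)) * a_n; check: a_0 = 3, a_1 = -1, a_2 = 21/2, a_3 = -1/3, a_4 = -21/8, a_5 = 2/15


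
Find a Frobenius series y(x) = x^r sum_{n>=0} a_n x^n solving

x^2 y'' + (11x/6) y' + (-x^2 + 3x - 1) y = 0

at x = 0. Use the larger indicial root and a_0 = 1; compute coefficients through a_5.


Write in Frobenius form y'' + (p(x)/x) y' + (q(x)/x^2) y = 0:
  p(x) = 11/6,  q(x) = -x^2 + 3x - 1.
Indicial equation: r(r-1) + (11/6) r + (-1) = 0 -> roots r_1 = 2/3, r_2 = -3/2.
Take r = r_1 = 2/3. Let y(x) = x^r sum_{n>=0} a_n x^n with a_0 = 1.
Substitute y = x^r sum a_n x^n and match x^{r+n}. The recurrence is
  D(n) a_n + 3 a_{n-1} - 1 a_{n-2} = 0,  where D(n) = (r+n)(r+n-1) + (11/6)(r+n) + (-1).
  a_n = [-3 a_{n-1} + 1 a_{n-2}] / D(n).
Since the indicial polynomial factors as (r - r_1)(r - r_2), D(n) = (r_1 + n - r_1)(r_1 + n - r_2) = n(n + 13/6).
Evaluating step by step (a_0 = 1):
  n = 1: D(1) = 1(1 + 13/6) = 19/6; numerator = -3(1) = -3; a_1 = (-3)/(19/6) = -18/19
  n = 2: D(2) = 2(2 + 13/6) = 25/3; numerator = -3(-18/19) + 1(1) = 73/19; a_2 = (73/19)/(25/3) = 219/475
  n = 3: D(3) = 3(3 + 13/6) = 31/2; numerator = -3(219/475) + 1(-18/19) = -1107/475; a_3 = (-1107/475)/(31/2) = -2214/14725
  n = 4: D(4) = 4(4 + 13/6) = 74/3; numerator = -3(-2214/14725) + 1(219/475) = 13431/14725; a_4 = (13431/14725)/(74/3) = 1089/29450
  n = 5: D(5) = 5(5 + 13/6) = 215/6; numerator = -3(1089/29450) + 1(-2214/14725) = -81/310; a_5 = (-81/310)/(215/6) = -243/33325

r = 2/3; a_0 = 1; a_1 = -18/19; a_2 = 219/475; a_3 = -2214/14725; a_4 = 1089/29450; a_5 = -243/33325


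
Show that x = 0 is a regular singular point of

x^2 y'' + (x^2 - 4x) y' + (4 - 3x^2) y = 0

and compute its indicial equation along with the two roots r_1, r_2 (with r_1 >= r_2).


Divide by x^2 to reach normal form y'' + P_1(x) y' + P_2(x) y = 0 with P_1(x) = 1 - 4/x and P_2(x) = -3 + 4/x^2.
x = 0 is a singular point because the y'-coefficient 1 - 4/x has a pole at x = 0 and the y-coefficient -3 + 4/x^2 has a pole at x = 0.
It is a regular singular point because x P_1(x) = p(x) = x - 4 and x^2 P_2(x) = q(x) = 4 - 3x^2 are polynomials, hence analytic at x = 0.
p(0) = -4,  q(0) = 4.
Indicial equation: r(r-1) + p(0) r + q(0) = 0, i.e. r^2 + (p(0) - 1) r + q(0) = 0, i.e. r^2 - 5 r + 4 = 0.
Discriminant: (-5)^2 - 4(4) = 9, so r = (5 ± 3)/2.
Solving: r_1 = 4, r_2 = 1.

indicial: r^2 - 5 r + 4 = 0; roots r_1 = 4, r_2 = 1


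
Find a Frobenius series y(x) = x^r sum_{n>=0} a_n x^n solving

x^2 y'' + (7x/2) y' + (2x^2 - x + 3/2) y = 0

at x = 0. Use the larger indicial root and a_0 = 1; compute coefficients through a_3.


Write in Frobenius form y'' + (p(x)/x) y' + (q(x)/x^2) y = 0:
  p(x) = 7/2,  q(x) = 2x^2 - x + 3/2.
Indicial equation: r(r-1) + (7/2) r + (3/2) = 0 -> roots r_1 = -1, r_2 = -3/2.
Take r = r_1 = -1. Let y(x) = x^r sum_{n>=0} a_n x^n with a_0 = 1.
Substitute y = x^r sum a_n x^n and match x^{r+n}. The recurrence is
  D(n) a_n - 1 a_{n-1} + 2 a_{n-2} = 0,  where D(n) = (r+n)(r+n-1) + (7/2)(r+n) + (3/2).
  a_n = [1 a_{n-1} - 2 a_{n-2}] / D(n).
Since the indicial polynomial factors as (r - r_1)(r - r_2), D(n) = (r_1 + n - r_1)(r_1 + n - r_2) = n(n + 1/2).
Evaluating step by step (a_0 = 1):
  n = 1: D(1) = 1(1 + 1/2) = 3/2; numerator = 1(1) = 1; a_1 = (1)/(3/2) = 2/3
  n = 2: D(2) = 2(2 + 1/2) = 5; numerator = 1(2/3) - 2(1) = -4/3; a_2 = (-4/3)/(5) = -4/15
  n = 3: D(3) = 3(3 + 1/2) = 21/2; numerator = 1(-4/15) - 2(2/3) = -8/5; a_3 = (-8/5)/(21/2) = -16/105

r = -1; a_0 = 1; a_1 = 2/3; a_2 = -4/15; a_3 = -16/105


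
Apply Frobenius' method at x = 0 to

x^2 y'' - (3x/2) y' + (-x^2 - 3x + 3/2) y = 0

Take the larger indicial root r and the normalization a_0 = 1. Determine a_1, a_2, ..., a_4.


Write in Frobenius form y'' + (p(x)/x) y' + (q(x)/x^2) y = 0:
  p(x) = -3/2,  q(x) = -x^2 - 3x + 3/2.
Indicial equation: r(r-1) + (-3/2) r + (3/2) = 0 -> roots r_1 = 3/2, r_2 = 1.
Take r = r_1 = 3/2. Let y(x) = x^r sum_{n>=0} a_n x^n with a_0 = 1.
Substitute y = x^r sum a_n x^n and match x^{r+n}. The recurrence is
  D(n) a_n - 3 a_{n-1} - 1 a_{n-2} = 0,  where D(n) = (r+n)(r+n-1) + (-3/2)(r+n) + (3/2).
  a_n = [3 a_{n-1} + 1 a_{n-2}] / D(n).
Since the indicial polynomial factors as (r - r_1)(r - r_2), D(n) = (r_1 + n - r_1)(r_1 + n - r_2) = n(n + 1/2).
Evaluating step by step (a_0 = 1):
  n = 1: D(1) = 1(1 + 1/2) = 3/2; numerator = 3(1) = 3; a_1 = (3)/(3/2) = 2
  n = 2: D(2) = 2(2 + 1/2) = 5; numerator = 3(2) + 1(1) = 7; a_2 = (7)/(5) = 7/5
  n = 3: D(3) = 3(3 + 1/2) = 21/2; numerator = 3(7/5) + 1(2) = 31/5; a_3 = (31/5)/(21/2) = 62/105
  n = 4: D(4) = 4(4 + 1/2) = 18; numerator = 3(62/105) + 1(7/5) = 111/35; a_4 = (111/35)/(18) = 37/210

r = 3/2; a_0 = 1; a_1 = 2; a_2 = 7/5; a_3 = 62/105; a_4 = 37/210


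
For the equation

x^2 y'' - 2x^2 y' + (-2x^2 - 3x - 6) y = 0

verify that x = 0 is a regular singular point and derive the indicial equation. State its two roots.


Divide by x^2 to reach normal form y'' + P_1(x) y' + P_2(x) y = 0 with P_1(x) = -2 and P_2(x) = -2 - 3/x - 6/x^2.
x = 0 is a singular point because the y-coefficient -2 - 3/x - 6/x^2 has a pole at x = 0.
It is a regular singular point because x P_1(x) = p(x) = -2x and x^2 P_2(x) = q(x) = -2x^2 - 3x - 6 are polynomials, hence analytic at x = 0.
p(0) = 0,  q(0) = -6.
Indicial equation: r(r-1) + p(0) r + q(0) = 0, i.e. r^2 + (p(0) - 1) r + q(0) = 0, i.e. r^2 - 1 r - 6 = 0.
Discriminant: (-1)^2 - 4(-6) = 25, so r = (1 ± 5)/2.
Solving: r_1 = 3, r_2 = -2.

indicial: r^2 - 1 r - 6 = 0; roots r_1 = 3, r_2 = -2


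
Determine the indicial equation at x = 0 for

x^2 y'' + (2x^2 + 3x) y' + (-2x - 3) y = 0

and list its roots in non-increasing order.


Divide by x^2 to reach normal form y'' + P_1(x) y' + P_2(x) y = 0 with P_1(x) = 2 + 3/x and P_2(x) = -2/x - 3/x^2.
x = 0 is a singular point because the y'-coefficient 2 + 3/x has a pole at x = 0 and the y-coefficient -2/x - 3/x^2 has a pole at x = 0.
It is a regular singular point because x P_1(x) = p(x) = 2x + 3 and x^2 P_2(x) = q(x) = -2x - 3 are polynomials, hence analytic at x = 0.
p(0) = 3,  q(0) = -3.
Indicial equation: r(r-1) + p(0) r + q(0) = 0, i.e. r^2 + (p(0) - 1) r + q(0) = 0, i.e. r^2 + 2 r - 3 = 0.
Discriminant: (2)^2 - 4(-3) = 16, so r = (-2 ± 4)/2.
Solving: r_1 = 1, r_2 = -3.

indicial: r^2 + 2 r - 3 = 0; roots r_1 = 1, r_2 = -3


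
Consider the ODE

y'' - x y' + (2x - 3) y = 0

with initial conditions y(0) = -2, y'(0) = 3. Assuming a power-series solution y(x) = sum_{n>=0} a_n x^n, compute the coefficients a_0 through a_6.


Ansatz: y(x) = sum_{n>=0} a_n x^n, so y'(x) = sum_{n>=1} n a_n x^(n-1) and y''(x) = sum_{n>=2} n(n-1) a_n x^(n-2).
Substitute into P(x) y'' + Q(x) y' + R(x) y = 0 with P(x) = 1, Q(x) = -x, R(x) = 2x - 3, and match powers of x.
Initial conditions: a_0 = -2, a_1 = 3.
Setting the coefficient of each power of x to zero and solving order by order (substituting the coefficients already found):
  x^0: 2 a_2 - 3 a_0 = 0  ->  2 a_2 = 3 a_0 = -6  ->  a_2 = -3
  x^1: 6 a_3 - 4 a_1 + 2 a_0 = 0  ->  6 a_3 = 4 a_1 - 2 a_0 = 16  ->  a_3 = 8/3
  x^2: 12 a_4 - 5 a_2 + 2 a_1 = 0  ->  12 a_4 = 5 a_2 - 2 a_1 = -21  ->  a_4 = -7/4
  x^3: 20 a_5 - 6 a_3 + 2 a_2 = 0  ->  20 a_5 = 6 a_3 - 2 a_2 = 22  ->  a_5 = 11/10
  x^4: 30 a_6 - 7 a_4 + 2 a_3 = 0  ->  30 a_6 = 7 a_4 - 2 a_3 = -211/12  ->  a_6 = -211/360
Truncated series: y(x) = -2 + 3 x - 3 x^2 + (8/3) x^3 - (7/4) x^4 + (11/10) x^5 - (211/360) x^6 + O(x^7).

a_0 = -2; a_1 = 3; a_2 = -3; a_3 = 8/3; a_4 = -7/4; a_5 = 11/10; a_6 = -211/360


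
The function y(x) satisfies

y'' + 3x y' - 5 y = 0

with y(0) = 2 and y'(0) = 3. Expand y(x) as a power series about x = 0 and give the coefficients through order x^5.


Ansatz: y(x) = sum_{n>=0} a_n x^n, so y'(x) = sum_{n>=1} n a_n x^(n-1) and y''(x) = sum_{n>=2} n(n-1) a_n x^(n-2).
Substitute into P(x) y'' + Q(x) y' + R(x) y = 0 with P(x) = 1, Q(x) = 3x, R(x) = -5, and match powers of x.
Initial conditions: a_0 = 2, a_1 = 3.
Setting the coefficient of each power of x to zero and solving order by order (substituting the coefficients already found):
  x^0: 2 a_2 - 5 a_0 = 0  ->  2 a_2 = 5 a_0 = 10  ->  a_2 = 5
  x^1: 6 a_3 - 2 a_1 = 0  ->  6 a_3 = 2 a_1 = 6  ->  a_3 = 1
  x^2: 12 a_4 + a_2 = 0  ->  12 a_4 = -a_2 = -5  ->  a_4 = -5/12
  x^3: 20 a_5 + 4 a_3 = 0  ->  20 a_5 = -4 a_3 = -4  ->  a_5 = -1/5
Truncated series: y(x) = 2 + 3 x + 5 x^2 + x^3 - (5/12) x^4 - (1/5) x^5 + O(x^6).

a_0 = 2; a_1 = 3; a_2 = 5; a_3 = 1; a_4 = -5/12; a_5 = -1/5


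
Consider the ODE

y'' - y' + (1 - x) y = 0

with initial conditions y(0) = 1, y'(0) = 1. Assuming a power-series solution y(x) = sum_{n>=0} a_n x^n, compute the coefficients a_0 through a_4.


Ansatz: y(x) = sum_{n>=0} a_n x^n, so y'(x) = sum_{n>=1} n a_n x^(n-1) and y''(x) = sum_{n>=2} n(n-1) a_n x^(n-2).
Substitute into P(x) y'' + Q(x) y' + R(x) y = 0 with P(x) = 1, Q(x) = -1, R(x) = 1 - x, and match powers of x.
Initial conditions: a_0 = 1, a_1 = 1.
Setting the coefficient of each power of x to zero and solving order by order (substituting the coefficients already found):
  x^0: 2 a_2 - a_1 + a_0 = 0  ->  2 a_2 = a_1 - a_0 = 0  ->  a_2 = 0
  x^1: 6 a_3 - 2 a_2 + a_1 - a_0 = 0  ->  6 a_3 = 2 a_2 - a_1 + a_0 = 0  ->  a_3 = 0
  x^2: 12 a_4 - 3 a_3 + a_2 - a_1 = 0  ->  12 a_4 = 3 a_3 - a_2 + a_1 = 1  ->  a_4 = 1/12
Truncated series: y(x) = 1 + x + (1/12) x^4 + O(x^5).

a_0 = 1; a_1 = 1; a_2 = 0; a_3 = 0; a_4 = 1/12


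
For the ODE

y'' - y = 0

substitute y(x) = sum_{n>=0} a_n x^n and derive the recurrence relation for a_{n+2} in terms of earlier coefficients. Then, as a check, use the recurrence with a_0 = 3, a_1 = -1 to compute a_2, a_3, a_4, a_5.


Substitute y = sum_n a_n x^n into y'' + (const) y = 0.
y''(x) = sum_{n>=0} (n+2)(n+1) a_{n+2} x^n.
The ODE becomes sum_n [(n+2)(n+1) a_{n+2} - 1 a_n] x^n = 0.
Setting each coefficient to zero gives the recurrence:
  (n+2)(n+1) a_{n+2} - 1 a_n = 0,
  a_{n+2} = 1 / ((n+1)(n+2)) a_n.

Check with a_0 = 3, a_1 = -1 (apply the recurrence for n = 0, 1, 2, 3): a_0 = 3, a_1 = -1, a_2 = 3/2, a_3 = -1/6, a_4 = 1/8, a_5 = -1/120.

a_{n+2} = 1/((n+1)(n+2)) * a_n; check: a_0 = 3, a_1 = -1, a_2 = 3/2, a_3 = -1/6, a_4 = 1/8, a_5 = -1/120


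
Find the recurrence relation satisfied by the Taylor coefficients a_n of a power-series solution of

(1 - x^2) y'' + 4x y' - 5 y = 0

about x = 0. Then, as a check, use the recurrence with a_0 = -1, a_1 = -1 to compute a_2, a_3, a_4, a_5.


Substitute y = sum_n a_n x^n.
(1 - 1 x^2) y'' contributes (n+2)(n+1) a_{n+2} - n(n-1) a_n at x^n.
4 x y'(x) contributes 4 n a_n at x^n.
-5 y(x) contributes -5 a_n at x^n.
Matching x^n: (n+2)(n+1) a_{n+2} + (-n(n-1) + 4 n - 5) a_n = 0.
Thus a_{n+2} = (n(n-1) - 4 n + 5) / ((n+1)(n+2)) * a_n.

Check with a_0 = -1, a_1 = -1 (apply the recurrence for n = 0, 1, 2, 3): a_0 = -1, a_1 = -1, a_2 = -5/2, a_3 = -1/6, a_4 = 5/24, a_5 = 1/120.

a_(n+2) = (n(n-1) - 4 n + 5) / ((n+1)(n+2)) * a_n; check: a_0 = -1, a_1 = -1, a_2 = -5/2, a_3 = -1/6, a_4 = 5/24, a_5 = 1/120


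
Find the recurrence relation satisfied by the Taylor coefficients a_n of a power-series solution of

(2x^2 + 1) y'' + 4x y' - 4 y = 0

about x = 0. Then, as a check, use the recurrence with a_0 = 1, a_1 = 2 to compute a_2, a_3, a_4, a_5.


Substitute y = sum_n a_n x^n.
(1 + 2 x^2) y'' contributes (n+2)(n+1) a_{n+2} + 2 n(n-1) a_n at x^n.
4 x y'(x) contributes 4 n a_n at x^n.
-4 y(x) contributes -4 a_n at x^n.
Matching x^n: (n+2)(n+1) a_{n+2} + (2 n(n-1) + 4 n - 4) a_n = 0.
Thus a_{n+2} = (-2 n(n-1) - 4 n + 4) / ((n+1)(n+2)) * a_n.

Check with a_0 = 1, a_1 = 2 (apply the recurrence for n = 0, 1, 2, 3): a_0 = 1, a_1 = 2, a_2 = 2, a_3 = 0, a_4 = -4/3, a_5 = 0.

a_(n+2) = (-2 n(n-1) - 4 n + 4) / ((n+1)(n+2)) * a_n; check: a_0 = 1, a_1 = 2, a_2 = 2, a_3 = 0, a_4 = -4/3, a_5 = 0


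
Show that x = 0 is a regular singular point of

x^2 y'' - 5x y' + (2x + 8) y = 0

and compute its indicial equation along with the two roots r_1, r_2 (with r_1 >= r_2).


Divide by x^2 to reach normal form y'' + P_1(x) y' + P_2(x) y = 0 with P_1(x) = -5/x and P_2(x) = 2/x + 8/x^2.
x = 0 is a singular point because the y'-coefficient -5/x has a pole at x = 0 and the y-coefficient 2/x + 8/x^2 has a pole at x = 0.
It is a regular singular point because x P_1(x) = p(x) = -5 and x^2 P_2(x) = q(x) = 2x + 8 are polynomials, hence analytic at x = 0.
p(0) = -5,  q(0) = 8.
Indicial equation: r(r-1) + p(0) r + q(0) = 0, i.e. r^2 + (p(0) - 1) r + q(0) = 0, i.e. r^2 - 6 r + 8 = 0.
Discriminant: (-6)^2 - 4(8) = 4, so r = (6 ± 2)/2.
Solving: r_1 = 4, r_2 = 2.

indicial: r^2 - 6 r + 8 = 0; roots r_1 = 4, r_2 = 2


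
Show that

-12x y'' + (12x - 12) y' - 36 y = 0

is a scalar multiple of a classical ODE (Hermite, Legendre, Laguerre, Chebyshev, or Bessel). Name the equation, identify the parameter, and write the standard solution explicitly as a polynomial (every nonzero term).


All three coefficients share the factor -12; dividing through by -12 gives  x y'' + (1 - x) y' + 3 y = 0.
This matches the Laguerre equation x y'' + (1 - x) y' + n y = 0 with n = 3; the polynomial solution is L_3(x).
With y = sum_k a_k x^k, matching x^k gives (k+1)k a_{k+1} + (k+1) a_{k+1} - k a_k + n a_k = 0, i.e. (k+1)^2 a_{k+1} = (k - n) a_k = (k - 3) a_k. The right side vanishes at k = 3, so the series terminates at degree 3.
Standard normalization L_n(0) = 1 gives a_0 = 1. Work upward with a_{k+1} = (k - 3) a_k / (k+1)^2:
  a_1 = (0 - 3)(1) / 1^2 = -3/1 = -3
  a_2 = (1 - 3)(-3) / 2^2 = 6/4 = 3/2
  a_3 = (2 - 3)(3/2) / 3^2 = (-3/2)/9 = -1/6
Hence L_3(x) = -x^3/6 + 3 x^2/2 - 3 x + 1.

L_3(x); series = -x^3/6 + 3 x^2/2 - 3 x + 1


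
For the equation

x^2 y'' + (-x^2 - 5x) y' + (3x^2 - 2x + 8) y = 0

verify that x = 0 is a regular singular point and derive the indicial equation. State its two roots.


Divide by x^2 to reach normal form y'' + P_1(x) y' + P_2(x) y = 0 with P_1(x) = -1 - 5/x and P_2(x) = 3 - 2/x + 8/x^2.
x = 0 is a singular point because the y'-coefficient -1 - 5/x has a pole at x = 0 and the y-coefficient 3 - 2/x + 8/x^2 has a pole at x = 0.
It is a regular singular point because x P_1(x) = p(x) = -x - 5 and x^2 P_2(x) = q(x) = 3x^2 - 2x + 8 are polynomials, hence analytic at x = 0.
p(0) = -5,  q(0) = 8.
Indicial equation: r(r-1) + p(0) r + q(0) = 0, i.e. r^2 + (p(0) - 1) r + q(0) = 0, i.e. r^2 - 6 r + 8 = 0.
Discriminant: (-6)^2 - 4(8) = 4, so r = (6 ± 2)/2.
Solving: r_1 = 4, r_2 = 2.

indicial: r^2 - 6 r + 8 = 0; roots r_1 = 4, r_2 = 2


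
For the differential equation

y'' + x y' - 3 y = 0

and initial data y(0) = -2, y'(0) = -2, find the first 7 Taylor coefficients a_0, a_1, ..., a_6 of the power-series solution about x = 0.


Ansatz: y(x) = sum_{n>=0} a_n x^n, so y'(x) = sum_{n>=1} n a_n x^(n-1) and y''(x) = sum_{n>=2} n(n-1) a_n x^(n-2).
Substitute into P(x) y'' + Q(x) y' + R(x) y = 0 with P(x) = 1, Q(x) = x, R(x) = -3, and match powers of x.
Initial conditions: a_0 = -2, a_1 = -2.
Setting the coefficient of each power of x to zero and solving order by order (substituting the coefficients already found):
  x^0: 2 a_2 - 3 a_0 = 0  ->  2 a_2 = 3 a_0 = -6  ->  a_2 = -3
  x^1: 6 a_3 - 2 a_1 = 0  ->  6 a_3 = 2 a_1 = -4  ->  a_3 = -2/3
  x^2: 12 a_4 - a_2 = 0  ->  12 a_4 = a_2 = -3  ->  a_4 = -1/4
  x^3: 20 a_5 = 0  ->  a_5 = 0
  x^4: 30 a_6 + a_4 = 0  ->  30 a_6 = -a_4 = 1/4  ->  a_6 = 1/120
Truncated series: y(x) = -2 - 2 x - 3 x^2 - (2/3) x^3 - (1/4) x^4 + (1/120) x^6 + O(x^7).

a_0 = -2; a_1 = -2; a_2 = -3; a_3 = -2/3; a_4 = -1/4; a_5 = 0; a_6 = 1/120


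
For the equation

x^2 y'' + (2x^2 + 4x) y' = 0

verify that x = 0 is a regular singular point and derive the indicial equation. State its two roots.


Divide by x^2 to reach normal form y'' + P_1(x) y' + P_2(x) y = 0 with P_1(x) = 2 + 4/x and P_2(x) = 0.
x = 0 is a singular point because the y'-coefficient 2 + 4/x has a pole at x = 0.
It is a regular singular point because x P_1(x) = p(x) = 2x + 4 and x^2 P_2(x) = q(x) = 0 are polynomials, hence analytic at x = 0.
p(0) = 4,  q(0) = 0.
Indicial equation: r(r-1) + p(0) r + q(0) = 0, i.e. r^2 + (p(0) - 1) r + q(0) = 0, i.e. r^2 + 3 r = 0.
Discriminant: (3)^2 - 4(0) = 9, so r = (-3 ± 3)/2.
Solving: r_1 = 0, r_2 = -3.

indicial: r^2 + 3 r = 0; roots r_1 = 0, r_2 = -3


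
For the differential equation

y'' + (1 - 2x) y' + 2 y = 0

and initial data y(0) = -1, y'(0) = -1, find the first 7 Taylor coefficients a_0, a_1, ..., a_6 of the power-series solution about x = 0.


Ansatz: y(x) = sum_{n>=0} a_n x^n, so y'(x) = sum_{n>=1} n a_n x^(n-1) and y''(x) = sum_{n>=2} n(n-1) a_n x^(n-2).
Substitute into P(x) y'' + Q(x) y' + R(x) y = 0 with P(x) = 1, Q(x) = 1 - 2x, R(x) = 2, and match powers of x.
Initial conditions: a_0 = -1, a_1 = -1.
Setting the coefficient of each power of x to zero and solving order by order (substituting the coefficients already found):
  x^0: 2 a_2 + a_1 + 2 a_0 = 0  ->  2 a_2 = -a_1 - 2 a_0 = 3  ->  a_2 = 3/2
  x^1: 6 a_3 + 2 a_2 = 0  ->  6 a_3 = -2 a_2 = -3  ->  a_3 = -1/2
  x^2: 12 a_4 + 3 a_3 - 2 a_2 = 0  ->  12 a_4 = -3 a_3 + 2 a_2 = 9/2  ->  a_4 = 3/8
  x^3: 20 a_5 + 4 a_4 - 4 a_3 = 0  ->  20 a_5 = -4 a_4 + 4 a_3 = -7/2  ->  a_5 = -7/40
  x^4: 30 a_6 + 5 a_5 - 6 a_4 = 0  ->  30 a_6 = -5 a_5 + 6 a_4 = 25/8  ->  a_6 = 5/48
Truncated series: y(x) = -1 - x + (3/2) x^2 - (1/2) x^3 + (3/8) x^4 - (7/40) x^5 + (5/48) x^6 + O(x^7).

a_0 = -1; a_1 = -1; a_2 = 3/2; a_3 = -1/2; a_4 = 3/8; a_5 = -7/40; a_6 = 5/48


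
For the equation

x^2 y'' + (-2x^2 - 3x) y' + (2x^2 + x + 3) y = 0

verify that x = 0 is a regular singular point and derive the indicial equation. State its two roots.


Divide by x^2 to reach normal form y'' + P_1(x) y' + P_2(x) y = 0 with P_1(x) = -2 - 3/x and P_2(x) = 2 + 1/x + 3/x^2.
x = 0 is a singular point because the y'-coefficient -2 - 3/x has a pole at x = 0 and the y-coefficient 2 + 1/x + 3/x^2 has a pole at x = 0.
It is a regular singular point because x P_1(x) = p(x) = -2x - 3 and x^2 P_2(x) = q(x) = 2x^2 + x + 3 are polynomials, hence analytic at x = 0.
p(0) = -3,  q(0) = 3.
Indicial equation: r(r-1) + p(0) r + q(0) = 0, i.e. r^2 + (p(0) - 1) r + q(0) = 0, i.e. r^2 - 4 r + 3 = 0.
Discriminant: (-4)^2 - 4(3) = 4, so r = (4 ± 2)/2.
Solving: r_1 = 3, r_2 = 1.

indicial: r^2 - 4 r + 3 = 0; roots r_1 = 3, r_2 = 1


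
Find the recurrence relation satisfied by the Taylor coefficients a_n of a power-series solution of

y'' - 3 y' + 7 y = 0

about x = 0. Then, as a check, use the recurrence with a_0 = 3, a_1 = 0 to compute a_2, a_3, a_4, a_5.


Substitute y = sum_n a_n x^n.
y''(x) has coefficient (n+2)(n+1) a_{n+2} at x^n;
-3 y'(x) has coefficient -3 (n+1) a_{n+1} at x^n;
7 y(x) has coefficient 7 a_n at x^n.
Matching x^n: (n+2)(n+1) a_{n+2} - 3 (n+1) a_{n+1} + 7 a_n = 0.
Thus a_{n+2} = [3 (n+1) a_{n+1} - 7 a_n] / ((n+1)(n+2)).

Check with a_0 = 3, a_1 = 0 (apply the recurrence for n = 0, 1, 2, 3): a_0 = 3, a_1 = 0, a_2 = -21/2, a_3 = -21/2, a_4 = -7/4, a_5 = 21/8.

a_(n+2) = [3 (n+1) a_(n+1) - 7 a_n] / ((n+1)(n+2)); check: a_0 = 3, a_1 = 0, a_2 = -21/2, a_3 = -21/2, a_4 = -7/4, a_5 = 21/8


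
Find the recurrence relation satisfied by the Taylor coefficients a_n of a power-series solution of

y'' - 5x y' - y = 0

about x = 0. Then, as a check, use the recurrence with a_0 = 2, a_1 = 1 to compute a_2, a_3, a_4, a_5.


Substitute y = sum_n a_n x^n.
y''(x) has coefficient (n+2)(n+1) a_{n+2} at x^n;
-5 x y'(x) has coefficient -5 n a_n at x^n (shift);
-y(x) has coefficient -1 a_n at x^n.
Matching x^n: (n+2)(n+1) a_{n+2} + (-5n - 1) a_n = 0.
Thus a_{n+2} = (5n + 1) / ((n+1)(n+2)) * a_n.

Check with a_0 = 2, a_1 = 1 (apply the recurrence for n = 0, 1, 2, 3): a_0 = 2, a_1 = 1, a_2 = 1, a_3 = 1, a_4 = 11/12, a_5 = 4/5.

a_(n+2) = (5n + 1) / ((n+1)(n+2)) * a_n; check: a_0 = 2, a_1 = 1, a_2 = 1, a_3 = 1, a_4 = 11/12, a_5 = 4/5


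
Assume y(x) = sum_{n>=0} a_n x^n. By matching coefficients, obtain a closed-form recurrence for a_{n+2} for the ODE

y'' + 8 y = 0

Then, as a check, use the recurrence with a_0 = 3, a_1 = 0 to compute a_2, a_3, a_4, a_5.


Substitute y = sum_n a_n x^n into y'' + (const) y = 0.
y''(x) = sum_{n>=0} (n+2)(n+1) a_{n+2} x^n.
The ODE becomes sum_n [(n+2)(n+1) a_{n+2} + 8 a_n] x^n = 0.
Setting each coefficient to zero gives the recurrence:
  (n+2)(n+1) a_{n+2} + 8 a_n = 0,
  a_{n+2} = -8 / ((n+1)(n+2)) a_n.

Check with a_0 = 3, a_1 = 0 (apply the recurrence for n = 0, 1, 2, 3): a_0 = 3, a_1 = 0, a_2 = -12, a_3 = 0, a_4 = 8, a_5 = 0.

a_{n+2} = -8/((n+1)(n+2)) * a_n; check: a_0 = 3, a_1 = 0, a_2 = -12, a_3 = 0, a_4 = 8, a_5 = 0


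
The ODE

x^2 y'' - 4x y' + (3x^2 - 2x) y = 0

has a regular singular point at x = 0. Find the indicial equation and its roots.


Divide by x^2 to reach normal form y'' + P_1(x) y' + P_2(x) y = 0 with P_1(x) = -4/x and P_2(x) = 3 - 2/x.
x = 0 is a singular point because the y'-coefficient -4/x has a pole at x = 0 and the y-coefficient 3 - 2/x has a pole at x = 0.
It is a regular singular point because x P_1(x) = p(x) = -4 and x^2 P_2(x) = q(x) = 3x^2 - 2x are polynomials, hence analytic at x = 0.
p(0) = -4,  q(0) = 0.
Indicial equation: r(r-1) + p(0) r + q(0) = 0, i.e. r^2 + (p(0) - 1) r + q(0) = 0, i.e. r^2 - 5 r = 0.
Discriminant: (-5)^2 - 4(0) = 25, so r = (5 ± 5)/2.
Solving: r_1 = 5, r_2 = 0.

indicial: r^2 - 5 r = 0; roots r_1 = 5, r_2 = 0


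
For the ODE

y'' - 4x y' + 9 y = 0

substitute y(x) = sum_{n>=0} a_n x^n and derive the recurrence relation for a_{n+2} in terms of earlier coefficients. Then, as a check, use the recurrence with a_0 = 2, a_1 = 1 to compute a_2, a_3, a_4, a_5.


Substitute y = sum_n a_n x^n.
y''(x) has coefficient (n+2)(n+1) a_{n+2} at x^n;
-4 x y'(x) has coefficient -4 n a_n at x^n (shift);
9 y(x) has coefficient 9 a_n at x^n.
Matching x^n: (n+2)(n+1) a_{n+2} + (-4n + 9) a_n = 0.
Thus a_{n+2} = (4n - 9) / ((n+1)(n+2)) * a_n.

Check with a_0 = 2, a_1 = 1 (apply the recurrence for n = 0, 1, 2, 3): a_0 = 2, a_1 = 1, a_2 = -9, a_3 = -5/6, a_4 = 3/4, a_5 = -1/8.

a_(n+2) = (4n - 9) / ((n+1)(n+2)) * a_n; check: a_0 = 2, a_1 = 1, a_2 = -9, a_3 = -5/6, a_4 = 3/4, a_5 = -1/8


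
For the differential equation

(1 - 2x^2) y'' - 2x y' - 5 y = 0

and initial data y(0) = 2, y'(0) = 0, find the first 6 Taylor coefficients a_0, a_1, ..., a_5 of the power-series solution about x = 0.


Ansatz: y(x) = sum_{n>=0} a_n x^n, so y'(x) = sum_{n>=1} n a_n x^(n-1) and y''(x) = sum_{n>=2} n(n-1) a_n x^(n-2).
Substitute into P(x) y'' + Q(x) y' + R(x) y = 0 with P(x) = 1 - 2x^2, Q(x) = -2x, R(x) = -5, and match powers of x.
Initial conditions: a_0 = 2, a_1 = 0.
Setting the coefficient of each power of x to zero and solving order by order (substituting the coefficients already found):
  x^0: 2 a_2 - 5 a_0 = 0  ->  2 a_2 = 5 a_0 = 10  ->  a_2 = 5
  x^1: 6 a_3 - 7 a_1 = 0  ->  6 a_3 = 7 a_1 = 0  ->  a_3 = 0
  x^2: 12 a_4 - 13 a_2 = 0  ->  12 a_4 = 13 a_2 = 65  ->  a_4 = 65/12
  x^3: 20 a_5 - 23 a_3 = 0  ->  20 a_5 = 23 a_3 = 0  ->  a_5 = 0
Truncated series: y(x) = 2 + 5 x^2 + (65/12) x^4 + O(x^6).

a_0 = 2; a_1 = 0; a_2 = 5; a_3 = 0; a_4 = 65/12; a_5 = 0


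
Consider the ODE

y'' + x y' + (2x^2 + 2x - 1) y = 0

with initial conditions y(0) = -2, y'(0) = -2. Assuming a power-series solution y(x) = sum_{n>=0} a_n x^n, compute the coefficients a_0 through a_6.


Ansatz: y(x) = sum_{n>=0} a_n x^n, so y'(x) = sum_{n>=1} n a_n x^(n-1) and y''(x) = sum_{n>=2} n(n-1) a_n x^(n-2).
Substitute into P(x) y'' + Q(x) y' + R(x) y = 0 with P(x) = 1, Q(x) = x, R(x) = 2x^2 + 2x - 1, and match powers of x.
Initial conditions: a_0 = -2, a_1 = -2.
Setting the coefficient of each power of x to zero and solving order by order (substituting the coefficients already found):
  x^0: 2 a_2 - a_0 = 0  ->  2 a_2 = a_0 = -2  ->  a_2 = -1
  x^1: 6 a_3 + 2 a_0 = 0  ->  6 a_3 = -2 a_0 = 4  ->  a_3 = 2/3
  x^2: 12 a_4 + a_2 + 2 a_1 + 2 a_0 = 0  ->  12 a_4 = -a_2 - 2 a_1 - 2 a_0 = 9  ->  a_4 = 3/4
  x^3: 20 a_5 + 2 a_3 + 2 a_2 + 2 a_1 = 0  ->  20 a_5 = -2 a_3 - 2 a_2 - 2 a_1 = 14/3  ->  a_5 = 7/30
  x^4: 30 a_6 + 3 a_4 + 2 a_3 + 2 a_2 = 0  ->  30 a_6 = -3 a_4 - 2 a_3 - 2 a_2 = -19/12  ->  a_6 = -19/360
Truncated series: y(x) = -2 - 2 x - x^2 + (2/3) x^3 + (3/4) x^4 + (7/30) x^5 - (19/360) x^6 + O(x^7).

a_0 = -2; a_1 = -2; a_2 = -1; a_3 = 2/3; a_4 = 3/4; a_5 = 7/30; a_6 = -19/360


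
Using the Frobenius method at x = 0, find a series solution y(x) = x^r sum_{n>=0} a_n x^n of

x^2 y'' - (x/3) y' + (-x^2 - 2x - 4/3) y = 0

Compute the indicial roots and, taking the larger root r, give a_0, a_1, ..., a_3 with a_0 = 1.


Write in Frobenius form y'' + (p(x)/x) y' + (q(x)/x^2) y = 0:
  p(x) = -1/3,  q(x) = -x^2 - 2x - 4/3.
Indicial equation: r(r-1) + (-1/3) r + (-4/3) = 0 -> roots r_1 = 2, r_2 = -2/3.
Take r = r_1 = 2. Let y(x) = x^r sum_{n>=0} a_n x^n with a_0 = 1.
Substitute y = x^r sum a_n x^n and match x^{r+n}. The recurrence is
  D(n) a_n - 2 a_{n-1} - 1 a_{n-2} = 0,  where D(n) = (r+n)(r+n-1) + (-1/3)(r+n) + (-4/3).
  a_n = [2 a_{n-1} + 1 a_{n-2}] / D(n).
Since the indicial polynomial factors as (r - r_1)(r - r_2), D(n) = (r_1 + n - r_1)(r_1 + n - r_2) = n(n + 8/3).
Evaluating step by step (a_0 = 1):
  n = 1: D(1) = 1(1 + 8/3) = 11/3; numerator = 2(1) = 2; a_1 = (2)/(11/3) = 6/11
  n = 2: D(2) = 2(2 + 8/3) = 28/3; numerator = 2(6/11) + 1(1) = 23/11; a_2 = (23/11)/(28/3) = 69/308
  n = 3: D(3) = 3(3 + 8/3) = 17; numerator = 2(69/308) + 1(6/11) = 153/154; a_3 = (153/154)/(17) = 9/154

r = 2; a_0 = 1; a_1 = 6/11; a_2 = 69/308; a_3 = 9/154


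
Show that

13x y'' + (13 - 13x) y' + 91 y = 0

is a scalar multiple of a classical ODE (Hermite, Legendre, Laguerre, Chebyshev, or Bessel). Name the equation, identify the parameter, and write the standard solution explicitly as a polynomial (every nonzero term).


All three coefficients share the factor 13; dividing through by 13 gives  x y'' + (1 - x) y' + 7 y = 0.
This matches the Laguerre equation x y'' + (1 - x) y' + n y = 0 with n = 7; the polynomial solution is L_7(x).
With y = sum_k a_k x^k, matching x^k gives (k+1)k a_{k+1} + (k+1) a_{k+1} - k a_k + n a_k = 0, i.e. (k+1)^2 a_{k+1} = (k - n) a_k = (k - 7) a_k. The right side vanishes at k = 7, so the series terminates at degree 7.
Standard normalization L_n(0) = 1 gives a_0 = 1. Work upward with a_{k+1} = (k - 7) a_k / (k+1)^2:
  a_1 = (0 - 7)(1) / 1^2 = -7/1 = -7
  a_2 = (1 - 7)(-7) / 2^2 = 42/4 = 21/2
  a_3 = (2 - 7)(21/2) / 3^2 = (-105/2)/9 = -35/6
  a_4 = (3 - 7)(-35/6) / 4^2 = (70/3)/16 = 35/24
  a_5 = (4 - 7)(35/24) / 5^2 = (-35/8)/25 = -7/40
  a_6 = (5 - 7)(-7/40) / 6^2 = (7/20)/36 = 7/720
  a_7 = (6 - 7)(7/720) / 7^2 = (-7/720)/49 = -1/5040
Hence L_7(x) = -x^7/5040 + 7 x^6/720 - 7 x^5/40 + 35 x^4/24 - 35 x^3/6 + 21 x^2/2 - 7 x + 1.

L_7(x); series = -x^7/5040 + 7 x^6/720 - 7 x^5/40 + 35 x^4/24 - 35 x^3/6 + 21 x^2/2 - 7 x + 1


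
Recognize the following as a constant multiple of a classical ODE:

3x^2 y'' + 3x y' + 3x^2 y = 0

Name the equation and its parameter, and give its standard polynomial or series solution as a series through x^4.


All three coefficients share the factor 3; dividing through by 3 gives  x^2 y'' + x y' + x^2 y = 0.
This matches the Bessel equation x^2 y'' + x y' + (x^2 - nu^2) y = 0 with nu^2 = 0, so nu = 0; the solution bounded at x = 0 is J_0(x).
Frobenius at x = 0: indicial roots ±nu; for r = nu the recurrence k(k + 2nu) c_k = -c_{k-2} gives the standard series J_nu(x) = sum_{k>=0} (-1)^k / (k! (k+nu)!) (x/2)^(2k+nu). Evaluate the first 3 terms:
  k = 0: (-1)^0 / (0! * 0! * 2^0) x^0 = 1/(1*1*1) x^0 = (1) x^0
  k = 1: (-1)^1 / (1! * 1! * 2^2) x^2 = -1/(1*1*4) x^2 = (-1/4) x^2
  k = 2: (-1)^2 / (2! * 2! * 2^4) x^4 = 1/(2*2*16) x^4 = (1/64) x^4
Hence J_0(x) = x^4/64 - x^2/4 + 1 + ....

J_0(x); series = x^4/64 - x^2/4 + 1


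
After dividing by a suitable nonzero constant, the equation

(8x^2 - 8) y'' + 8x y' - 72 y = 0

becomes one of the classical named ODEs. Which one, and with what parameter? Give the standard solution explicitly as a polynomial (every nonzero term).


All three coefficients share the factor -8; dividing through by -8 gives  (1 - x^2) y'' - x y' + 9 y = 0.
This matches the Chebyshev equation (1 - x^2) y'' - x y' + n^2 y = 0 (note the -x y' term, not -2x y') with n^2 = 9, so n = 3; the polynomial solution is T_3(x).
With y = sum_k a_k x^k, matching x^k gives (k+2)(k+1) a_{k+2} = (k^2 - n^2) a_k = (k - 3)(k + 3) a_k. The right side vanishes at k = 3, so the series with the parity of 3 terminates at degree 3.
Standard normalization: leading coefficient of T_n is 2^(n-1), so a_3 = 2^2 = 4. Work downward with a_k = (k+1)(k+2) a_{k+2} / ((k - 3)(k + 3)):
  a_1 = (2)(3)(4) / ((1 - 3)(1 + 3)) = 24/(-8) = -3
Hence T_3(x) = 4 x^3 - 3 x.

T_3(x); series = 4 x^3 - 3 x


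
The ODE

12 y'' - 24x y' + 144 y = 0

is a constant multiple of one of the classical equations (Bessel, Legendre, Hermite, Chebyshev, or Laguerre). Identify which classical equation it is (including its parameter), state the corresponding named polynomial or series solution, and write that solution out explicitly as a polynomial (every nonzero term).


All three coefficients share the factor 12; dividing through by 12 gives  y'' - 2x y' + 12 y = 0.
This matches the Hermite equation y'' - 2x y' + 2n y = 0 with 2n = 12, so n = 6; the polynomial solution is H_6(x).
With y = sum_k a_k x^k, matching x^k gives (k+2)(k+1) a_{k+2} = 2(k - n) a_k = 2(k - 6) a_k. The right side vanishes at k = 6, so the series with the parity of 6 terminates at degree 6.
Standard normalization: leading coefficient of H_n is 2^n, so a_6 = 2^6 = 64. Work downward with a_k = (k+1)(k+2) a_{k+2} / (2(k - n)):
  a_4 = (5)(6)(64) / (2(4 - 6)) = 1920/(-4) = -480
  a_2 = (3)(4)(-480) / (2(2 - 6)) = -5760/(-8) = 720
  a_0 = (1)(2)(720) / (2(0 - 6)) = 1440/(-12) = -120
Hence H_6(x) = 64 x^6 - 480 x^4 + 720 x^2 - 120.

H_6(x); series = 64 x^6 - 480 x^4 + 720 x^2 - 120
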